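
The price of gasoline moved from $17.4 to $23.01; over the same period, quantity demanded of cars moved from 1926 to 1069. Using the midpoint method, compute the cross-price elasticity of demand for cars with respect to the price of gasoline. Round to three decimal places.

-2.061

%ΔQ_x = (1069 − 1926)/[(1926+1069)/2] = -857/1497.5 ≈ -0.5723.
%ΔP_y = (23.01 − 17.4)/[(17.4+23.01)/2] ≈ 0.2777.
E_xy = -0.5723/0.2777 ≈ -2.061.
E_xy < 0, so cars and gasoline are complements.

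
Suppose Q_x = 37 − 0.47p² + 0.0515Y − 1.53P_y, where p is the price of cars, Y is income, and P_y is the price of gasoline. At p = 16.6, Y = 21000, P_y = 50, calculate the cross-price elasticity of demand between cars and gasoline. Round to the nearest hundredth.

At the given point, Q_x = 37 − 0.47(16.6)² + 0.0515(21000) − 1.53(50) = 37 − 129.5132 + 1081.5 − 76.5 = 912.4868.
∂Q_x/∂P_y = −1.53, so E_xy = -1.53·(50/912.4868) ≈ -0.08.
E_xy < 0: the goods are complements.

-0.08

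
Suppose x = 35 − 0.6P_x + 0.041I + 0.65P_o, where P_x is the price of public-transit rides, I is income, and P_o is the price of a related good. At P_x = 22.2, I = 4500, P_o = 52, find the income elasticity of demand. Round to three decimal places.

0.769

First evaluate x: 35 − 0.6(22.2) + 0.041(4500) + 0.65(52) = 35 − 13.32 + 184.5 + 33.8 = 239.98.
∂x/∂I = +0.041, so E_I = 0.041·(4500/239.98) ≈ 0.769.
E_I ∈ (0,1): normal good (necessity).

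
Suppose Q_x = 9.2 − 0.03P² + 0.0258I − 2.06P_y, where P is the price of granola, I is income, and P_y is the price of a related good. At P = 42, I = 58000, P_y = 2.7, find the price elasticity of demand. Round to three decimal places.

Q_x = 9.2 − 0.03(42)² + 0.0258(58000) − 2.06(2.7) = 9.2 − 52.92 + 1496.4 − 5.562 = 1447.118.
∂Q_x/∂P = −2·0.03·P = -2.52, so E_p = -2.52·(42/1447.118) ≈ -0.073.
|E_p| < 1: demand is inelastic.

-0.073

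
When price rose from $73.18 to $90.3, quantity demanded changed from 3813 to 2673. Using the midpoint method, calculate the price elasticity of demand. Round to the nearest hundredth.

-1.68

%Δq = (2673 − 3813)/[(3813 + 2673)/2] = -1140/3243 ≈ -0.3515.
%Δp = (90.3 − 73.18)/[(73.18 + 90.3)/2] = 17.12/81.74 ≈ 0.2094.
Arc elasticity E = %Δq/%Δp ≈ -0.3515/0.2094 ≈ -1.68.
|E| > 1: demand is elastic over this range.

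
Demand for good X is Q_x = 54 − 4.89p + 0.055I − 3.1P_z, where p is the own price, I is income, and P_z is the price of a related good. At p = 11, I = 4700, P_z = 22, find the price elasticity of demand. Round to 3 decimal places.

At the given point, Q_x = 54 − 4.89(11) + 0.055(4700) − 3.1(22) = 54 − 53.79 + 258.5 − 68.2 = 190.51.
∂Q_x/∂p = −4.89, so E_p = (−4.89)·(11/190.51) ≈ -0.282.
|E_p| < 1: demand is inelastic.

-0.282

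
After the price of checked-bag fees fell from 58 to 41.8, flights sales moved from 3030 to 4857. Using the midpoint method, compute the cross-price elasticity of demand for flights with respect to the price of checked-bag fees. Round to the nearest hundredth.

%ΔQ_x = (4857 − 3030)/[(3030+4857)/2] = 1827/3943.5 ≈ 0.4633.
%ΔP_y = (41.8 − 58)/[(58+41.8)/2] ≈ -0.3246.
E_xy = 0.4633/-0.3246 ≈ -1.43.
E_xy < 0, so flights and checked-bag fees are complements.

-1.43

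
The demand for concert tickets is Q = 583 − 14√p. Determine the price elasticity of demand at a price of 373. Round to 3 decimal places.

-0.432

At p = 373, Q = 312.6151.
dQ/dp = −14/(2√p) = −14/(2·19.3132).
Point elasticity E = (dQ/dp)·(p/Q) = -0.3624 × 373/312.6151 ≈ -0.432.
|E| < 1, so demand is inelastic at this price.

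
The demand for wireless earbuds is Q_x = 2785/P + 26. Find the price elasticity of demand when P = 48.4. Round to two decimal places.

At P = 48.4, Q_x = 83.5413.
dQ_x/dP = −2785/P² = −1.1889.
Point elasticity E = (dQ_x/dP)·(P/Q_x) = -1.1889 × 48.4/83.5413 ≈ -0.69.
|E| < 1, so demand is inelastic at this price.

-0.69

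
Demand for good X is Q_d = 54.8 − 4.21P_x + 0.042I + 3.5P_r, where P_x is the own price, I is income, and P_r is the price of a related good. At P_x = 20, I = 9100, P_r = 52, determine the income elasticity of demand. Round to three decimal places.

0.715

At the given point, Q_d = 54.8 − 4.21(20) + 0.042(9100) + 3.5(52) = 54.8 − 84.2 + 382.2 + 182 = 534.8.
∂Q_d/∂I = +0.042, so E_I = 0.042·(9100/534.8) ≈ 0.715.
E_I ∈ (0,1): normal good (necessity).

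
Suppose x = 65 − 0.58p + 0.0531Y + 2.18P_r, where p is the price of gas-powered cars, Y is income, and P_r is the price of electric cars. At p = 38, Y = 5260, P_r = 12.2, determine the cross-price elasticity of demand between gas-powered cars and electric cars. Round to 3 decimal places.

x = 65 − 0.58(38) + 0.0531(5260) + 2.18(12.2) = 65 − 22.04 + 279.306 + 26.596 = 348.862.
∂x/∂P_r = +2.18, so E_xy = 2.18·(12.2/348.862) ≈ 0.076.
E_xy > 0: the goods are substitutes.

0.076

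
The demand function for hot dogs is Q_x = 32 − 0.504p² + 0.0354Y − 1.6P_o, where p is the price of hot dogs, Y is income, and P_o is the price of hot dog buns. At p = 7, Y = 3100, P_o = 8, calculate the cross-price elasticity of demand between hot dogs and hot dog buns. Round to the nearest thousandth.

-0.123

At the given point, Q_x = 32 − 0.504(7)² + 0.0354(3100) − 1.6(8) = 32 − 24.696 + 109.74 − 12.8 = 104.244.
∂Q_x/∂P_o = −1.6, so E_xy = -1.6·(8/104.244) ≈ -0.123.
E_xy < 0: the goods are complements.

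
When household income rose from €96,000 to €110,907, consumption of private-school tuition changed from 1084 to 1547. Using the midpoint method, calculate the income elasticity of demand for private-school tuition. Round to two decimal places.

%ΔQ = (1547 − 1084)/[(1084+1547)/2] = 463/1315.5 ≈ 0.3520.
%ΔM = (110,907 − 96,000)/[(96,000+110,907)/2] = 14907/103453.5 ≈ 0.1441.
E_I = %ΔQ/%ΔM ≈ 2.44.
E_I > 1: normal good (luxury).

2.44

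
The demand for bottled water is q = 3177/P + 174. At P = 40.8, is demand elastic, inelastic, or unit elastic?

inelastic

At P = 40.8, q = 251.8676.
dq/dP = −3177/P² = −1.9085.
Point elasticity E = (dq/dP)·(P/q) = -1.9085 × 40.8/251.8676 ≈ -0.309.
|E| ≈ 0.309 < 1, so demand is inelastic.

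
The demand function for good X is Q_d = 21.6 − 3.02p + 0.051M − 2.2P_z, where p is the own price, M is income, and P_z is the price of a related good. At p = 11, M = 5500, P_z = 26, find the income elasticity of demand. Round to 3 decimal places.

Substituting, Q_d = 21.6 − 3.02(11) + 0.051(5500) − 2.2(26) = 21.6 − 33.22 + 280.5 − 57.2 = 211.68.
∂Q_d/∂M = +0.051, so E_I = 0.051·(5500/211.68) ≈ 1.325.
E_I > 1: normal good (luxury).

1.325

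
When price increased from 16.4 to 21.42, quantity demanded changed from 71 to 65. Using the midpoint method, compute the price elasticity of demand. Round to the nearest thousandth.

%ΔQ = (65 − 71)/[(71 + 65)/2] = -6/68 ≈ -0.0882.
%ΔP = (21.42 − 16.4)/[(16.4 + 21.42)/2] = 5.02/18.91 ≈ 0.2655.
Arc elasticity E = %ΔQ/%ΔP ≈ -0.0882/0.2655 ≈ -0.332.
|E| < 1: demand is inelastic over this range.

-0.332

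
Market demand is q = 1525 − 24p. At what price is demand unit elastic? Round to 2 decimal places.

For linear demand q = a − bp, E = −bp/(a − bp). |E| = 1 ⇒ bp = a − bp ⇒ p = a/(2b).
p = 1525/(2·24) ≈ 31.77.

31.77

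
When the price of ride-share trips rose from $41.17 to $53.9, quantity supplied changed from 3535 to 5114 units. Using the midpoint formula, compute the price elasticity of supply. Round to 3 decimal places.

%ΔQ = (5114 − 3535)/[(3535 + 5114)/2] = 1579/4324.5 ≈ 0.3651.
%Δp = (53.9 − 41.17)/[(41.17 + 53.9)/2] = 12.73/47.535 ≈ 0.2678.
Arc elasticity E = %ΔQ/%Δp ≈ 0.3651/0.2678 ≈ 1.363.
|E| > 1: supply is elastic over this range.

1.363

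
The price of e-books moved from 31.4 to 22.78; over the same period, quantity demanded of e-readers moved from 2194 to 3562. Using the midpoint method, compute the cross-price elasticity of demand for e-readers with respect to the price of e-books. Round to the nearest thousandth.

-1.494

%ΔQ_x = (3562 − 2194)/[(2194+3562)/2] = 1368/2878 ≈ 0.4753.
%ΔP_y = (22.78 − 31.4)/[(31.4+22.78)/2] ≈ -0.3182.
E_xy = 0.4753/-0.3182 ≈ -1.494.
E_xy < 0, so e-readers and e-books are complements.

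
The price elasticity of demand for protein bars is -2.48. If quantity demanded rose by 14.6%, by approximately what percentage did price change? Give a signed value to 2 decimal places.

%ΔQ ≈ E × %ΔP ⇒ %ΔP = %ΔQ / E = (14.6%)/(-2.48) ≈ -5.89%.

-5.89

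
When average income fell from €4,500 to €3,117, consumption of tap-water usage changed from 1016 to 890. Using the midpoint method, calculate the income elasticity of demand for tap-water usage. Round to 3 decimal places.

%ΔQ = (890 − 1016)/[(1016+890)/2] = -126/953 ≈ -0.1322.
%ΔI = (3,117 − 4,500)/[(4,500+3,117)/2] = -1383/3808.5 ≈ -0.3631.
E_I = %ΔQ/%ΔI ≈ 0.364.
E_I ∈ (0,1): normal good (necessity).

0.364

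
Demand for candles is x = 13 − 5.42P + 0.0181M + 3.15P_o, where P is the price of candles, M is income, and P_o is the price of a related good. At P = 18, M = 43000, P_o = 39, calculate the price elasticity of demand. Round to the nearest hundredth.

-0.12

First evaluate x: 13 − 5.42(18) + 0.0181(43000) + 3.15(39) = 13 − 97.56 + 778.3 + 122.85 = 816.59.
∂x/∂P = −5.42, so E_p = (−5.42)·(18/816.59) ≈ -0.12.
|E_p| < 1: demand is inelastic.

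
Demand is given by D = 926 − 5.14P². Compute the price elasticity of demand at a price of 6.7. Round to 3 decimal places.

-0.664

At P = 6.7, D = 695.2654.
dD/dP = −2·5.14·P = −68.876.
Point elasticity E = (dD/dP)·(P/D) = -68.876 × 6.7/695.2654 ≈ -0.664.
|E| < 1, so demand is inelastic at this price.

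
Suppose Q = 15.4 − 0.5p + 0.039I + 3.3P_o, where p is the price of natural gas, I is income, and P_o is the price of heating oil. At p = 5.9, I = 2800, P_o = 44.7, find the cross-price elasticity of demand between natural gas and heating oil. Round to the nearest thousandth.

0.548

At the given point, Q = 15.4 − 0.5(5.9) + 0.039(2800) + 3.3(44.7) = 15.4 − 2.95 + 109.2 + 147.51 = 269.16.
∂Q/∂P_o = +3.3, so E_xy = 3.3·(44.7/269.16) ≈ 0.548.
E_xy > 0: the goods are substitutes.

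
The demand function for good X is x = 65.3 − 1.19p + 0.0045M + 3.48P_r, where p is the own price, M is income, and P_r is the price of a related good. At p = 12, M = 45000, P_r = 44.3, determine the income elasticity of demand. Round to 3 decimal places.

At the given point, x = 65.3 − 1.19(12) + 0.0045(45000) + 3.48(44.3) = 65.3 − 14.28 + 202.5 + 154.164 = 407.684.
∂x/∂M = +0.0045, so E_I = 0.0045·(45000/407.684) ≈ 0.497.
E_I ∈ (0,1): normal good (necessity).

0.497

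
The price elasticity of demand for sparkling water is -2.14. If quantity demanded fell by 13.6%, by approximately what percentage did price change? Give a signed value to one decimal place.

6.4

%ΔQ ≈ E × %ΔP ⇒ %ΔP = %ΔQ / E = (-13.6%)/(-2.14) ≈ 6.4%.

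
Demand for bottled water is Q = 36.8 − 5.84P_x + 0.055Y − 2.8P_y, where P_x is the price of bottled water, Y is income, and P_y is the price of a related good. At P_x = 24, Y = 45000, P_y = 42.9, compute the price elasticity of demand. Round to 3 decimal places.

Evaluating quantity at (P_x, Y, P_y) gives Q = 36.8 − 5.84(24) + 0.055(45000) − 2.8(42.9) = 36.8 − 140.16 + 2475 − 120.12 = 2251.52.
∂Q/∂P_x = −5.84, so E_p = (−5.84)·(24/2251.52) ≈ -0.062.
|E_p| < 1: demand is inelastic.

-0.062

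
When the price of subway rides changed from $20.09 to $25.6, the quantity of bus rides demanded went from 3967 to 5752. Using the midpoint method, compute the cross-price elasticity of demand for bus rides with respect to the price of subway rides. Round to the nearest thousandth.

%ΔQ_x = (5752 − 3967)/[(3967+5752)/2] = 1785/4859.5 ≈ 0.3673.
%ΔP_y = (25.6 − 20.09)/[(20.09+25.6)/2] ≈ 0.2412.
E_xy = 0.3673/0.2412 ≈ 1.523.
E_xy > 0, so bus rides and subway rides are substitutes.

1.523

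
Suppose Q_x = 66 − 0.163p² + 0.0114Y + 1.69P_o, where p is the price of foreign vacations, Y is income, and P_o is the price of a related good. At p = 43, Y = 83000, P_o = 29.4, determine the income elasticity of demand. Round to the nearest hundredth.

1.24

Evaluating quantity at (p, Y, P_o) gives Q_x = 66 − 0.163(43)² + 0.0114(83000) + 1.69(29.4) = 66 − 301.387 + 946.2 + 49.686 = 760.499.
∂Q_x/∂Y = +0.0114, so E_I = 0.0114·(83000/760.499) ≈ 1.24.
E_I > 1: normal good (luxury).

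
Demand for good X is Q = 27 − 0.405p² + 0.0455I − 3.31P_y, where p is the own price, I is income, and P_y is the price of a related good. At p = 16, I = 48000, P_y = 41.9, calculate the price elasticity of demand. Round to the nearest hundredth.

-0.11

Q = 27 − 0.405(16)² + 0.0455(48000) − 3.31(41.9) = 27 − 103.68 + 2184 − 138.689 = 1968.631.
∂Q/∂p = −2·0.405·p = -12.96, so E_p = -12.96·(16/1968.631) ≈ -0.11.
|E_p| < 1: demand is inelastic.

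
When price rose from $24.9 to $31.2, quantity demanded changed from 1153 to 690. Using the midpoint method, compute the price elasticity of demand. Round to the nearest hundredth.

-2.24

%ΔQ = (690 − 1153)/[(1153 + 690)/2] = -463/921.5 ≈ -0.5024.
%Δp = (31.2 − 24.9)/[(24.9 + 31.2)/2] = 6.3/28.05 ≈ 0.2246.
Arc elasticity E = %ΔQ/%Δp ≈ -0.5024/0.2246 ≈ -2.24.
|E| > 1: demand is elastic over this range.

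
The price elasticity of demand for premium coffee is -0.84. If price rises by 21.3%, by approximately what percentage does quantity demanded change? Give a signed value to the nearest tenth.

-17.9

%ΔQ ≈ E × %ΔP = (-0.84) × (21.3%) ≈ -17.9%.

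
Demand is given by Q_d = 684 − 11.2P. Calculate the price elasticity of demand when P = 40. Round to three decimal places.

-1.898

At P = 40, Q_d = 236.
dQ_d/dP = −11.2.
Point elasticity E = (dQ_d/dP)·(P/Q_d) = -11.2 × 40/236 ≈ -1.898.
|E| > 1, so demand is elastic at this price.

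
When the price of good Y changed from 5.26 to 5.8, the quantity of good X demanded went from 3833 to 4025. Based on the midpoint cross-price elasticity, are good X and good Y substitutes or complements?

%ΔQ_x = (4025 − 3833)/[(3833+4025)/2] = 192/3929 ≈ 0.0489.
%ΔP_y = (5.8 − 5.26)/[(5.26+5.8)/2] ≈ 0.0976.
E_xy = 0.0489/0.0976 ≈ 0.500.
E_xy > 0, so the goods are substitutes.

substitutes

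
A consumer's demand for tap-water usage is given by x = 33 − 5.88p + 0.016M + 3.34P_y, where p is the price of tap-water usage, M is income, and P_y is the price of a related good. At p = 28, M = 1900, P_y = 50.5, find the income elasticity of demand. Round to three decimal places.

At the given point, x = 33 − 5.88(28) + 0.016(1900) + 3.34(50.5) = 33 − 164.64 + 30.4 + 168.67 = 67.43.
∂x/∂M = +0.016, so E_I = 0.016·(1900/67.43) ≈ 0.451.
E_I ∈ (0,1): normal good (necessity).

0.451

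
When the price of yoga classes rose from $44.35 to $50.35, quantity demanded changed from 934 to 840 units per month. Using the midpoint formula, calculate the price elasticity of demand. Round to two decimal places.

%ΔQ = (840 − 934)/[(934 + 840)/2] = -94/887 ≈ -0.1060.
%ΔP = (50.35 − 44.35)/[(44.35 + 50.35)/2] = 6/47.35 ≈ 0.1267.
Arc elasticity E = %ΔQ/%ΔP ≈ -0.1060/0.1267 ≈ -0.84.
|E| < 1: demand is inelastic over this range.

-0.84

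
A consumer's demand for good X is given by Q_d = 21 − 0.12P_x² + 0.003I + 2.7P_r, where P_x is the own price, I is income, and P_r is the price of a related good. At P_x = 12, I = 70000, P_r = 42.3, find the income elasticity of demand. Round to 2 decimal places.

Evaluating quantity at (P_x, I, P_r) gives Q_d = 21 − 0.12(12)² + 0.003(70000) + 2.7(42.3) = 21 − 17.28 + 210 + 114.21 = 327.93.
∂Q_d/∂I = +0.003, so E_I = 0.003·(70000/327.93) ≈ 0.64.
E_I ∈ (0,1): normal good (necessity).

0.64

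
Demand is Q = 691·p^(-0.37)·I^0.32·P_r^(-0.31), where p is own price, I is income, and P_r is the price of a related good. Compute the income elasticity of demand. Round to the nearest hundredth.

For a Cobb–Douglas (constant-elasticity) form Q = A·I^α·…, the elasticity with respect to I equals the exponent α at every point.
Here the exponent on I is 0.32, so the income elasticity of demand is 0.32.

0.32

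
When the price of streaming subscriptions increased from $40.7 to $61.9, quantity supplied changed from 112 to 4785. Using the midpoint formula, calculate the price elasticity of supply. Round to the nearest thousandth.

4.618

%Δq = (4785 − 112)/[(112 + 4785)/2] = 4673/2448.5 ≈ 1.9085.
%Δp = (61.9 − 40.7)/[(40.7 + 61.9)/2] = 21.2/51.3 ≈ 0.4133.
Arc elasticity E = %Δq/%Δp ≈ 1.9085/0.4133 ≈ 4.618.
|E| > 1: supply is elastic over this range.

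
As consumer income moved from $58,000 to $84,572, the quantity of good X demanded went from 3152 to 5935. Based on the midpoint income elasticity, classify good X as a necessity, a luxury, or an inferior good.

%ΔQ = (5935 − 3152)/[(3152+5935)/2] = 2783/4543.5 ≈ 0.6125.
%ΔI = (84,572 − 58,000)/[(58,000+84,572)/2] = 26572/71286 ≈ 0.3728.
E_I = %ΔQ/%ΔI ≈ 1.643.
E_I > 1: normal good (luxury).

luxury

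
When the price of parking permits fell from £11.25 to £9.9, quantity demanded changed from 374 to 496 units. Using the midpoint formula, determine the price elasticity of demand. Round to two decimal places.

%Δq = (496 − 374)/[(374 + 496)/2] = 122/435 ≈ 0.2805.
%Δp = (9.9 − 11.25)/[(11.25 + 9.9)/2] = -1.35/10.575 ≈ -0.1277.
Arc elasticity E = %Δq/%Δp ≈ 0.2805/-0.1277 ≈ -2.20.
|E| > 1: demand is elastic over this range.

-2.20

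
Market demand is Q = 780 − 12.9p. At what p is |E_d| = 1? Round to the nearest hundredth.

For linear demand Q = a − bp, E = −bp/(a − bp). |E| = 1 ⇒ bp = a − bp ⇒ p = a/(2b).
p = 780/(2·12.9) ≈ 30.23.

30.23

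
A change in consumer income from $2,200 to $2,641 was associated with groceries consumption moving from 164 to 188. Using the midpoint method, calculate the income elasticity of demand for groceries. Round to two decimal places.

0.75

%ΔQ = (188 − 164)/[(164+188)/2] = 24/176 ≈ 0.1364.
%ΔM = (2,641 − 2,200)/[(2,200+2,641)/2] = 441/2420.5 ≈ 0.1822.
E_I = %ΔQ/%ΔM ≈ 0.75.
E_I ∈ (0,1): normal good (necessity).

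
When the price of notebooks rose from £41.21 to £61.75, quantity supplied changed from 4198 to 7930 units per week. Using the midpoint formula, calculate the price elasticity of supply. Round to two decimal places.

1.54

%ΔQ = (7930 − 4198)/[(4198 + 7930)/2] = 3732/6064 ≈ 0.6154.
%Δp = (61.75 − 41.21)/[(41.21 + 61.75)/2] = 20.54/51.48 ≈ 0.3990.
Arc elasticity E = %ΔQ/%Δp ≈ 0.6154/0.3990 ≈ 1.54.
|E| > 1: supply is elastic over this range.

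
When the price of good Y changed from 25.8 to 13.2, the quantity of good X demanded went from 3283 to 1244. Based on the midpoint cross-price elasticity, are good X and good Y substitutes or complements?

%ΔQ_x = (1244 − 3283)/[(3283+1244)/2] = -2039/2263.5 ≈ -0.9008.
%ΔP_y = (13.2 − 25.8)/[(25.8+13.2)/2] ≈ -0.6462.
E_xy = -0.9008/-0.6462 ≈ 1.394.
E_xy > 0, so the goods are substitutes.

substitutes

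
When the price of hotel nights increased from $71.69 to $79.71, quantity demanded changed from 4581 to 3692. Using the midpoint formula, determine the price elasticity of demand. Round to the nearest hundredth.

-2.03

%Δq = (3692 − 4581)/[(4581 + 3692)/2] = -889/4136.5 ≈ -0.2149.
%ΔP = (79.71 − 71.69)/[(71.69 + 79.71)/2] = 8.02/75.7 ≈ 0.1059.
Arc elasticity E = %Δq/%ΔP ≈ -0.2149/0.1059 ≈ -2.03.
|E| > 1: demand is elastic over this range.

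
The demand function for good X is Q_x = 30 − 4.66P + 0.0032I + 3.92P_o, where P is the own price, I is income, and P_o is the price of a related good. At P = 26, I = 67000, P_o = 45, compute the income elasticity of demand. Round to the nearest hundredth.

0.72

Substituting, Q_x = 30 − 4.66(26) + 0.0032(67000) + 3.92(45) = 30 − 121.16 + 214.4 + 176.4 = 299.64.
∂Q_x/∂I = +0.0032, so E_I = 0.0032·(67000/299.64) ≈ 0.72.
E_I ∈ (0,1): normal good (necessity).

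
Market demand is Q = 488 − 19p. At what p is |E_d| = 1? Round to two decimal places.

12.84

For linear demand Q = a − bp, E = −bp/(a − bp). |E| = 1 ⇒ bp = a − bp ⇒ p = a/(2b).
p = 488/(2·19) ≈ 12.84.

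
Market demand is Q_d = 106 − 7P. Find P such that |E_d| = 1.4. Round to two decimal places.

Set −bP/(a − bP) = −1.4 ⇒ bP = 1.4(a − bP) ⇒ bP(1+1.4) = 1.4·a.
P = 1.4·106/(7·2.4) ≈ 8.83.

8.83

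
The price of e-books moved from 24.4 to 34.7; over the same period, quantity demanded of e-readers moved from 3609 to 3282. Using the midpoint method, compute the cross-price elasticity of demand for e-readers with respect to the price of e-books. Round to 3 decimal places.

-0.272

%ΔQ_x = (3282 − 3609)/[(3609+3282)/2] = -327/3445.5 ≈ -0.0949.
%ΔP_y = (34.7 − 24.4)/[(24.4+34.7)/2] ≈ 0.3486.
E_xy = -0.0949/0.3486 ≈ -0.272.
E_xy < 0, so e-readers and e-books are complements.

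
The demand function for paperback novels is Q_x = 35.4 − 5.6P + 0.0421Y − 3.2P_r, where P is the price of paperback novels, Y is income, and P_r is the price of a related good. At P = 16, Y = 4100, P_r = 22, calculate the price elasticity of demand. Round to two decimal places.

Q_x = 35.4 − 5.6(16) + 0.0421(4100) − 3.2(22) = 35.4 − 89.6 + 172.61 − 70.4 = 48.01.
∂Q_x/∂P = −5.6, so E_p = (−5.6)·(16/48.01) ≈ -1.87.
|E_p| > 1: demand is elastic.

-1.87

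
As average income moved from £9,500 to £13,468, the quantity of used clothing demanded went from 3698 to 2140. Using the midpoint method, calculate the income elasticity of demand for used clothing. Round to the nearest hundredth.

%ΔQ = (2140 − 3698)/[(3698+2140)/2] = -1558/2919 ≈ -0.5337.
%ΔI = (13,468 − 9,500)/[(9,500+13,468)/2] = 3968/11484 ≈ 0.3455.
E_I = %ΔQ/%ΔI ≈ -1.54.
E_I < 0: inferior good.

-1.54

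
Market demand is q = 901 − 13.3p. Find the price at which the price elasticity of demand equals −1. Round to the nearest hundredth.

33.87

For linear demand q = a − bp, E = −bp/(a − bp). |E| = 1 ⇒ bp = a − bp ⇒ p = a/(2b).
p = 901/(2·13.3) ≈ 33.87.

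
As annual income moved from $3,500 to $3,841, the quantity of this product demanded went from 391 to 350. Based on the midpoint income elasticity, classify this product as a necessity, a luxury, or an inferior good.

%ΔQ = (350 − 391)/[(391+350)/2] = -41/370.5 ≈ -0.1107.
%ΔM = (3,841 − 3,500)/[(3,500+3,841)/2] = 341/3670.5 ≈ 0.0929.
E_I = %ΔQ/%ΔM ≈ -1.191.
E_I < 0: inferior good.

inferior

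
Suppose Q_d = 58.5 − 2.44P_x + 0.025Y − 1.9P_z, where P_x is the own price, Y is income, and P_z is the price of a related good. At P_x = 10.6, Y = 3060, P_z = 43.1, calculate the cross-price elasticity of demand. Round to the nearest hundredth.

Substituting, Q_d = 58.5 − 2.44(10.6) + 0.025(3060) − 1.9(43.1) = 58.5 − 25.864 + 76.5 − 81.89 = 27.246.
∂Q_d/∂P_z = −1.9, so E_xy = -1.9·(43.1/27.246) ≈ -3.01.
E_xy < 0: the goods are complements.

-3.01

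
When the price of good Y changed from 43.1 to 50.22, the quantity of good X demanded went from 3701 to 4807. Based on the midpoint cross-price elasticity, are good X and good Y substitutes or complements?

%ΔQ_x = (4807 − 3701)/[(3701+4807)/2] = 1106/4254 ≈ 0.2600.
%ΔP_y = (50.22 − 43.1)/[(43.1+50.22)/2] ≈ 0.1526.
E_xy = 0.2600/0.1526 ≈ 1.704.
E_xy > 0, so the goods are substitutes.

substitutes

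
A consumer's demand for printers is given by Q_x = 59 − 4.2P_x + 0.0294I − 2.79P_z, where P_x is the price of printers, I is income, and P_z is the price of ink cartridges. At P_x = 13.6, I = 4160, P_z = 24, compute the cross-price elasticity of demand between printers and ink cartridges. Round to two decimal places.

-1.17

Evaluating quantity at (P_x, I, P_z) gives Q_x = 59 − 4.2(13.6) + 0.0294(4160) − 2.79(24) = 59 − 57.12 + 122.304 − 66.96 = 57.224.
∂Q_x/∂P_z = −2.79, so E_xy = -2.79·(24/57.224) ≈ -1.17.
E_xy < 0: the goods are complements.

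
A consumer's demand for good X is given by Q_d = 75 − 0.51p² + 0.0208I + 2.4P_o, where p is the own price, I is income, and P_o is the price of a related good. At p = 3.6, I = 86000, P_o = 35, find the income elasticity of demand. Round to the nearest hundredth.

Evaluating quantity at (p, I, P_o) gives Q_d = 75 − 0.51(3.6)² + 0.0208(86000) + 2.4(35) = 75 − 6.6096 + 1788.8 + 84 = 1941.1904.
∂Q_d/∂I = +0.0208, so E_I = 0.0208·(86000/1941.1904) ≈ 0.92.
E_I ∈ (0,1): normal good (necessity).

0.92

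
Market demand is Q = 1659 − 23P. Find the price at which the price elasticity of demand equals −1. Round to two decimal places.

36.07

For linear demand Q = a − bP, E = −bP/(a − bP). |E| = 1 ⇒ bP = a − bP ⇒ P = a/(2b).
P = 1659/(2·23) ≈ 36.07.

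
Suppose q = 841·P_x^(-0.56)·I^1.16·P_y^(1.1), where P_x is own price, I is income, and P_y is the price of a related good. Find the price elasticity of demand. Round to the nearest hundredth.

For a Cobb–Douglas (constant-elasticity) form q = A·P_x^α·…, the elasticity with respect to P_x equals the exponent α at every point.
Here the exponent on P_x is -0.56, so the price elasticity of demand is -0.56.

-0.56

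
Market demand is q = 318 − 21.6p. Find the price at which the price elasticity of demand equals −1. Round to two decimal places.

7.36

For linear demand q = a − bp, E = −bp/(a − bp). |E| = 1 ⇒ bp = a − bp ⇒ p = a/(2b).
p = 318/(2·21.6) ≈ 7.36.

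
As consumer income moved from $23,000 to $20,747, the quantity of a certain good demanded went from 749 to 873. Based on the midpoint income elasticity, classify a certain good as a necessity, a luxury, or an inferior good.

inferior

%ΔQ = (873 − 749)/[(749+873)/2] = 124/811 ≈ 0.1529.
%ΔI = (20,747 − 23,000)/[(23,000+20,747)/2] = -2253/21873.5 ≈ -0.1030.
E_I = %ΔQ/%ΔI ≈ -1.484.
E_I < 0: inferior good.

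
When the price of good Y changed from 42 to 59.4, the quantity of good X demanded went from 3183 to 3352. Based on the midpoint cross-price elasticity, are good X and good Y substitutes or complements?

%ΔQ_x = (3352 − 3183)/[(3183+3352)/2] = 169/3267.5 ≈ 0.0517.
%ΔP_y = (59.4 − 42)/[(42+59.4)/2] ≈ 0.3432.
E_xy = 0.0517/0.3432 ≈ 0.151.
E_xy > 0, so the goods are substitutes.

substitutes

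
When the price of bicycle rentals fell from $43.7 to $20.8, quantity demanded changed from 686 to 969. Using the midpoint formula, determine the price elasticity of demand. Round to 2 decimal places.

%Δq = (969 − 686)/[(686 + 969)/2] = 283/827.5 ≈ 0.3420.
%Δp = (20.8 − 43.7)/[(43.7 + 20.8)/2] = -22.9/32.25 ≈ -0.7101.
Arc elasticity E = %Δq/%Δp ≈ 0.3420/-0.7101 ≈ -0.48.
|E| < 1: demand is inelastic over this range.

-0.48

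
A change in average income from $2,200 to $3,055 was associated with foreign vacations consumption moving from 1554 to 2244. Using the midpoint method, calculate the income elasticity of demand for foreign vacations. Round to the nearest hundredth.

%ΔQ = (2244 − 1554)/[(1554+2244)/2] = 690/1899 ≈ 0.3633.
%ΔI = (3,055 − 2,200)/[(2,200+3,055)/2] = 855/2627.5 ≈ 0.3254.
E_I = %ΔQ/%ΔI ≈ 1.12.
E_I > 1: normal good (luxury).

1.12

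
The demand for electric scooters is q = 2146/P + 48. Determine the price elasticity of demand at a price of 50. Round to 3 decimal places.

At P = 50, q = 90.92.
dq/dP = −2146/P² = −0.8584.
Point elasticity E = (dq/dP)·(P/q) = -0.8584 × 50/90.92 ≈ -0.472.
|E| < 1, so demand is inelastic at this price.

-0.472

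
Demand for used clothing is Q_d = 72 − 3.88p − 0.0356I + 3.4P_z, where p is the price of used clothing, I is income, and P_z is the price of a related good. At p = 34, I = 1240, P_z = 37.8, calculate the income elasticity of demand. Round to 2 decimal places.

Substituting, Q_d = 72 − 3.88(34) − 0.0356(1240) + 3.4(37.8) = 72 − 131.92 − 44.144 + 128.52 = 24.456.
∂Q_d/∂I = −0.0356, so E_I = -0.0356·(1240/24.456) ≈ -1.81.
E_I < 0: inferior good.

-1.81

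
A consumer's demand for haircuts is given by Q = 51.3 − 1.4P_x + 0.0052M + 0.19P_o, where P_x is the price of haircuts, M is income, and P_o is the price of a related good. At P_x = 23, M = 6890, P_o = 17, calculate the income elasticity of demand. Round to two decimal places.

Q = 51.3 − 1.4(23) + 0.0052(6890) + 0.19(17) = 51.3 − 32.2 + 35.828 + 3.23 = 58.158.
∂Q/∂M = +0.0052, so E_I = 0.0052·(6890/58.158) ≈ 0.62.
E_I ∈ (0,1): normal good (necessity).

0.62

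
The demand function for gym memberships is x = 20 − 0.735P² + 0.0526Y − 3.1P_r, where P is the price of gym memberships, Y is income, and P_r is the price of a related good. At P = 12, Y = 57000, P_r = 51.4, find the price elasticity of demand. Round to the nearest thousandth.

-0.077

First evaluate x: 20 − 0.735(12)² + 0.0526(57000) − 3.1(51.4) = 20 − 105.84 + 2998.2 − 159.34 = 2753.02.
∂x/∂P = −2·0.735·P = -17.64, so E_p = -17.64·(12/2753.02) ≈ -0.077.
|E_p| < 1: demand is inelastic.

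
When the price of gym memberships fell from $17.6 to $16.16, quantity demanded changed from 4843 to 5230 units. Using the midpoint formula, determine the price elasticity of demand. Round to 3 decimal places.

%Δq = (5230 − 4843)/[(4843 + 5230)/2] = 387/5036.5 ≈ 0.0768.
%Δp = (16.16 − 17.6)/[(17.6 + 16.16)/2] = -1.44/16.88 ≈ -0.0853.
Arc elasticity E = %Δq/%Δp ≈ 0.0768/-0.0853 ≈ -0.901.
|E| < 1: demand is inelastic over this range.

-0.901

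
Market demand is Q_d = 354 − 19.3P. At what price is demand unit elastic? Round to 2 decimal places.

9.17

For linear demand Q_d = a − bP, E = −bP/(a − bP). |E| = 1 ⇒ bP = a − bP ⇒ P = a/(2b).
P = 354/(2·19.3) ≈ 9.17.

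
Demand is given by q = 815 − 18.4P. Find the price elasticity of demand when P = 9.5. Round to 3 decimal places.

-0.273

At P = 9.5, q = 640.2.
dq/dP = −18.4.
Point elasticity E = (dq/dP)·(P/q) = -18.4 × 9.5/640.2 ≈ -0.273.
|E| < 1, so demand is inelastic at this price.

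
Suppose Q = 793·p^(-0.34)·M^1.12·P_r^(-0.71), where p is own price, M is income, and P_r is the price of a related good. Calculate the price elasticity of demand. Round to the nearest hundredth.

-0.34

For a Cobb–Douglas (constant-elasticity) form Q = A·p^α·…, the elasticity with respect to p equals the exponent α at every point.
Here the exponent on p is -0.34, so the price elasticity of demand is -0.34.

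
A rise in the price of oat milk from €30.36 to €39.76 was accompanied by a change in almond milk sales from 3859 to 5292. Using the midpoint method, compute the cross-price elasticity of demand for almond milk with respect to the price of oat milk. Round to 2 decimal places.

%ΔQ_x = (5292 − 3859)/[(3859+5292)/2] = 1433/4575.5 ≈ 0.3132.
%ΔP_y = (39.76 − 30.36)/[(30.36+39.76)/2] ≈ 0.2681.
E_xy = 0.3132/0.2681 ≈ 1.17.
E_xy > 0, so almond milk and oat milk are substitutes.

1.17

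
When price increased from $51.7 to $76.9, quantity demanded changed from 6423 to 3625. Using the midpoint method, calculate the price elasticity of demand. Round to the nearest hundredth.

%ΔQ = (3625 − 6423)/[(6423 + 3625)/2] = -2798/5024 ≈ -0.5569.
%Δp = (76.9 − 51.7)/[(51.7 + 76.9)/2] = 25.2/64.3 ≈ 0.3919.
Arc elasticity E = %ΔQ/%Δp ≈ -0.5569/0.3919 ≈ -1.42.
|E| > 1: demand is elastic over this range.

-1.42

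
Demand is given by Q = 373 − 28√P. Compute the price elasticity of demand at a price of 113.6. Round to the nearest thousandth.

-2.001

At P = 113.6, Q = 74.5668.
dQ/dP = −28/(2√P) = −28/(2·10.6583).
Point elasticity E = (dQ/dP)·(P/Q) = -1.3135 × 113.6/74.5668 ≈ -2.001.
|E| > 1, so demand is elastic at this price.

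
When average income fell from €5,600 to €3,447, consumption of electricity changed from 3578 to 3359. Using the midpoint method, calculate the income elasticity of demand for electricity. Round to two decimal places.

0.13

%ΔQ = (3359 − 3578)/[(3578+3359)/2] = -219/3468.5 ≈ -0.0631.
%ΔI = (3,447 − 5,600)/[(5,600+3,447)/2] = -2153/4523.5 ≈ -0.4760.
E_I = %ΔQ/%ΔI ≈ 0.13.
E_I ∈ (0,1): normal good (necessity).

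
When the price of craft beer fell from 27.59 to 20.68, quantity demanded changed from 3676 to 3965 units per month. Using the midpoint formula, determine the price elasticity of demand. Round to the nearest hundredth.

-0.26

%Δq = (3965 − 3676)/[(3676 + 3965)/2] = 289/3820.5 ≈ 0.0756.
%Δp = (20.68 − 27.59)/[(27.59 + 20.68)/2] = -6.91/24.135 ≈ -0.2863.
Arc elasticity E = %Δq/%Δp ≈ 0.0756/-0.2863 ≈ -0.26.
|E| < 1: demand is inelastic over this range.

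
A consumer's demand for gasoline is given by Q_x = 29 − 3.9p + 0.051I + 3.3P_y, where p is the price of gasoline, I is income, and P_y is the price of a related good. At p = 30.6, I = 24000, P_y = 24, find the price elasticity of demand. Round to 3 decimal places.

-0.098

Q_x = 29 − 3.9(30.6) + 0.051(24000) + 3.3(24) = 29 − 119.34 + 1224 + 79.2 = 1212.86.
∂Q_x/∂p = −3.9, so E_p = (−3.9)·(30.6/1212.86) ≈ -0.098.
|E_p| < 1: demand is inelastic.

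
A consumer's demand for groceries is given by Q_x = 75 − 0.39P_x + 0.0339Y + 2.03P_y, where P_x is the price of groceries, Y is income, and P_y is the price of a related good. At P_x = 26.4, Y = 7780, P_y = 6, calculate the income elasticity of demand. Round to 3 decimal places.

0.774

Evaluating quantity at (P_x, Y, P_y) gives Q_x = 75 − 0.39(26.4) + 0.0339(7780) + 2.03(6) = 75 − 10.296 + 263.742 + 12.18 = 340.626.
∂Q_x/∂Y = +0.0339, so E_I = 0.0339·(7780/340.626) ≈ 0.774.
E_I ∈ (0,1): normal good (necessity).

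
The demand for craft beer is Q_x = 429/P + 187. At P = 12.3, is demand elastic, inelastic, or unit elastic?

At P = 12.3, Q_x = 221.878.
dQ_x/dP = −429/P² = −2.8356.
Point elasticity E = (dQ_x/dP)·(P/Q_x) = -2.8356 × 12.3/221.878 ≈ -0.157.
|E| ≈ 0.157 < 1, so demand is inelastic.

inelastic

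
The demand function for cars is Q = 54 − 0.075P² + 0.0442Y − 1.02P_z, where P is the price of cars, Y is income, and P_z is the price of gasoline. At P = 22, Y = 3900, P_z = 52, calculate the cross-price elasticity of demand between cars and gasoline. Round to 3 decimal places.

-0.387

At the given point, Q = 54 − 0.075(22)² + 0.0442(3900) − 1.02(52) = 54 − 36.3 + 172.38 − 53.04 = 137.04.
∂Q/∂P_z = −1.02, so E_xy = -1.02·(52/137.04) ≈ -0.387.
E_xy < 0: the goods are complements.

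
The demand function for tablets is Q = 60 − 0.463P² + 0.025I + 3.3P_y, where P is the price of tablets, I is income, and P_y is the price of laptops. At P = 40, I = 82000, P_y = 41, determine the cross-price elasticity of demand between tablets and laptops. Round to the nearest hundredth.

Q = 60 − 0.463(40)² + 0.025(82000) + 3.3(41) = 60 − 740.8 + 2050 + 135.3 = 1504.5.
∂Q/∂P_y = +3.3, so E_xy = 3.3·(41/1504.5) ≈ 0.09.
E_xy > 0: the goods are substitutes.

0.09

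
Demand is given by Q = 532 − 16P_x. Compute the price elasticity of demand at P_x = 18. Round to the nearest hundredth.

-1.18

At P_x = 18, Q = 244.
dQ/dP_x = −16.
Point elasticity E = (dQ/dP_x)·(P_x/Q) = -16 × 18/244 ≈ -1.18.
|E| > 1, so demand is elastic at this price.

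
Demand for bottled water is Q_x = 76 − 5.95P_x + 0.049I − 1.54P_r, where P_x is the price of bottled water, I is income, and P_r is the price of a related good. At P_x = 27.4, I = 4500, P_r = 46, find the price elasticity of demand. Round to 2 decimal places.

First evaluate Q_x: 76 − 5.95(27.4) + 0.049(4500) − 1.54(46) = 76 − 163.03 + 220.5 − 70.84 = 62.63.
∂Q_x/∂P_x = −5.95, so E_p = (−5.95)·(27.4/62.63) ≈ -2.60.
|E_p| > 1: demand is elastic.

-2.60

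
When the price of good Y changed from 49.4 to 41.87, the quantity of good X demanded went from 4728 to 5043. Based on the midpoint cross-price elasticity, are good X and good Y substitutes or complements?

complements

%ΔQ_x = (5043 − 4728)/[(4728+5043)/2] = 315/4885.5 ≈ 0.0645.
%ΔP_y = (41.87 − 49.4)/[(49.4+41.87)/2] ≈ -0.1650.
E_xy = 0.0645/-0.1650 ≈ -0.391.
E_xy < 0, so the goods are complements.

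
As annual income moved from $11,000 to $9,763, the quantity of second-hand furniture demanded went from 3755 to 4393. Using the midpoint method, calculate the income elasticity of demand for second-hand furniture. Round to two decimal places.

%ΔQ = (4393 − 3755)/[(3755+4393)/2] = 638/4074 ≈ 0.1566.
%ΔM = (9,763 − 11,000)/[(11,000+9,763)/2] = -1237/10381.5 ≈ -0.1192.
E_I = %ΔQ/%ΔM ≈ -1.31.
E_I < 0: inferior good.

-1.31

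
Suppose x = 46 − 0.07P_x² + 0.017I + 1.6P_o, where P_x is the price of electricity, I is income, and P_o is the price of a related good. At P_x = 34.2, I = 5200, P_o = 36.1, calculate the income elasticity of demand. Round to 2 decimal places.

Evaluating quantity at (P_x, I, P_o) gives x = 46 − 0.07(34.2)² + 0.017(5200) + 1.6(36.1) = 46 − 81.8748 + 88.4 + 57.76 = 110.2852.
∂x/∂I = +0.017, so E_I = 0.017·(5200/110.2852) ≈ 0.80.
E_I ∈ (0,1): normal good (necessity).

0.80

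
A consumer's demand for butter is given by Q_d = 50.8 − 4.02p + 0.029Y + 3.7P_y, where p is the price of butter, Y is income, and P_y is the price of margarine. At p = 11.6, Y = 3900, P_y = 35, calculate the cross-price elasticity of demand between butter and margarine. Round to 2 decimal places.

0.52

Q_d = 50.8 − 4.02(11.6) + 0.029(3900) + 3.7(35) = 50.8 − 46.632 + 113.1 + 129.5 = 246.768.
∂Q_d/∂P_y = +3.7, so E_xy = 3.7·(35/246.768) ≈ 0.52.
E_xy > 0: the goods are substitutes.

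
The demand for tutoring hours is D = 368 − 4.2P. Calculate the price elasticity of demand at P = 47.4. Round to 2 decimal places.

-1.18

At P = 47.4, D = 168.92.
dD/dP = −4.2.
Point elasticity E = (dD/dP)·(P/D) = -4.2 × 47.4/168.92 ≈ -1.18.
|E| > 1, so demand is elastic at this price.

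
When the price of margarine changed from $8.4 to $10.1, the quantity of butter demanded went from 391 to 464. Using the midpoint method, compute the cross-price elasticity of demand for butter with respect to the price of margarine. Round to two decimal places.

%ΔQ_x = (464 − 391)/[(391+464)/2] = 73/427.5 ≈ 0.1708.
%ΔP_y = (10.1 − 8.4)/[(8.4+10.1)/2] ≈ 0.1838.
E_xy = 0.1708/0.1838 ≈ 0.93.
E_xy > 0, so butter and margarine are substitutes.

0.93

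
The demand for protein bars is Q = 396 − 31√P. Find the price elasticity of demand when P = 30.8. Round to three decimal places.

At P = 30.8, Q = 223.957.
dQ/dP = −31/(2√P) = −31/(2·5.5498).
Point elasticity E = (dQ/dP)·(P/Q) = -2.7929 × 30.8/223.957 ≈ -0.384.
|E| < 1, so demand is inelastic at this price.

-0.384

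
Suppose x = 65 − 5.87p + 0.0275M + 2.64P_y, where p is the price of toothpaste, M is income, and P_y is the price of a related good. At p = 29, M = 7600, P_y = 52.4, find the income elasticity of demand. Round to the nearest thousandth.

0.863

First evaluate x: 65 − 5.87(29) + 0.0275(7600) + 2.64(52.4) = 65 − 170.23 + 209 + 138.336 = 242.106.
∂x/∂M = +0.0275, so E_I = 0.0275·(7600/242.106) ≈ 0.863.
E_I ∈ (0,1): normal good (necessity).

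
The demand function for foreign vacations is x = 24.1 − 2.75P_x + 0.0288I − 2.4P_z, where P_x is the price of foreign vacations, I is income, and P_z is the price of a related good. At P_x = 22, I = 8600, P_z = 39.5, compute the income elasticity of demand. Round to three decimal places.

At the given point, x = 24.1 − 2.75(22) + 0.0288(8600) − 2.4(39.5) = 24.1 − 60.5 + 247.68 − 94.8 = 116.48.
∂x/∂I = +0.0288, so E_I = 0.0288·(8600/116.48) ≈ 2.126.
E_I > 1: normal good (luxury).

2.126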